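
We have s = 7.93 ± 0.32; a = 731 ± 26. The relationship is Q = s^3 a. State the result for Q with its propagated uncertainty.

(3.65 ± 0.460) × 10^5

For a monomial Q ∝ s^3, a, fractional errors add in quadrature:
  (3·δs/s)² = (3×0.0404)² = 0.0147;  (1·δa/a)² = (1×0.0356)² = 0.00127
δQ/Q = √(0.0159) = 0.126
Q = 3.65e+05, so δQ = 0.126 × 3.65e+05 = 46000.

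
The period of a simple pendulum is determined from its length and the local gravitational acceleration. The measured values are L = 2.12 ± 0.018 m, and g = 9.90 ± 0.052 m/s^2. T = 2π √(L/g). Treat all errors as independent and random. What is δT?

Products/powers → add relative errors in quadrature, weighted by exponent:
  (½·δL/L)² = (0.5×0.00849)² = 1.8e-05;  (−½·δg/g)² = (-0.5×0.00525)² = 6.9e-06
δT/T = √(2.49e-05) = 0.00499
T = 2.91 s, so δT = 0.00499 × 2.91 = 0.0145 s.

0.0145 s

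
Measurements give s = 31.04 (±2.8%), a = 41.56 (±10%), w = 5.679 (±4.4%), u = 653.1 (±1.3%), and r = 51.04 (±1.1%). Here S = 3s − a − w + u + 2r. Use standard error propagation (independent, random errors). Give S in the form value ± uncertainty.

S is a linear combination, so absolute uncertainties add in quadrature:
  (3·δs)² = 6.80;  (δa)² = 17.3;  (δw)² = 0.0624;  (δu)² = 72.1;  (2·δr)² = 1.26
δS = √(97.5) = 9.87
S = 801.1.

801.1 ± 9.87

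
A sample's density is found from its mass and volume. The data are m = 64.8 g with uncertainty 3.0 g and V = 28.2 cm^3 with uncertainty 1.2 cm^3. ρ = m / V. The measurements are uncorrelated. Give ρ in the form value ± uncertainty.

2.30 ± 0.144 g/cm^3

Relative error in a monomial: (δρ/ρ)² = Σ (nᵢ · δxᵢ/xᵢ)².
  (1·δm/m)² = (1×0.0463)² = 0.00214;  (-1·δV/V)² = (-1×0.0426)² = 0.00181
δρ/ρ = √(0.00395) = 0.0629
ρ = 2.30 g/cm^3, so δρ = 0.0629 × 2.30 = 0.144 g/cm^3.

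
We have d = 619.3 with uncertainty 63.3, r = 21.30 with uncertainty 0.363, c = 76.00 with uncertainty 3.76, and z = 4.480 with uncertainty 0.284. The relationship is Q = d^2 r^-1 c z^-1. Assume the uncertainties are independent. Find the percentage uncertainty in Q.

22.0%

Since Q is a product/quotient, work with relative uncertainties:
  (2·δd/d)² = (2×0.102)² = 0.0418;  (-1·δr/r)² = (-1×0.0170)² = 0.000290;  (1·δc/c)² = (1×0.0495)² = 0.00245;  (-1·δz/z)² = (-1×0.0634)² = 0.00402
δQ/Q = √(0.0485) = 0.220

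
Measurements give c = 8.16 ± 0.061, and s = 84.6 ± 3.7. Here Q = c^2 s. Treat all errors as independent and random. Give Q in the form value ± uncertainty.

5630 ± 260

Each factor contributes (exponent × relative error)² to (δQ/Q)²:
  (2·δc/c)² = (2×0.00748)² = 0.000224;  (1·δs/s)² = (1×0.0437)² = 0.00191
δQ/Q = √(0.00214) = 0.0462
Q = 5630, so δQ = 0.0462 × 5630 = 260.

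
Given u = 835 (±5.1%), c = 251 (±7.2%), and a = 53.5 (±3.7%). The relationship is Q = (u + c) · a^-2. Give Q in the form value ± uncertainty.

0.379 ± 0.0324

Let w = u + c = 1090. δw = √(δu² + δc²) = √(1810 + 327) = 46.3, so δw/w = 0.0426.
Q is then a monomial in w, a:
δQ/Q = √((δw/w)² + (-2·δa/a)²) = √(0.00181 + 0.00548) = 0.0854
Q = 0.379, so δQ = 0.0854 × 0.379 = 0.0324.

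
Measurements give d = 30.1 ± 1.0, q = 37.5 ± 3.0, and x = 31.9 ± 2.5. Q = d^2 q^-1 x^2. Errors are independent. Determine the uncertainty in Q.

Q is a product of powers, so relative uncertainties combine in quadrature:
  (2·δd/d)² = (2×0.0332)² = 0.00441;  (-1·δq/q)² = (-1×0.0800)² = 0.00640;  (2·δx/x)² = (2×0.0784)² = 0.0246
δQ/Q = √(0.0354) = 0.188
Q = 24600, so δQ = 0.188 × 24600 = 4620.

4620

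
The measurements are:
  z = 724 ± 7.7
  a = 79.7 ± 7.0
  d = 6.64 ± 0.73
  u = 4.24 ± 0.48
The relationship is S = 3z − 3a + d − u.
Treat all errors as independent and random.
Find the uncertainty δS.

Each term contributes (cᵢ δxᵢ)² to (δS)²:
  (3·δz)² = 534;  (3·δa)² = 441;  (δd)² = 0.533;  (δu)² = 0.230
δS = √(975) = 31.2

31.2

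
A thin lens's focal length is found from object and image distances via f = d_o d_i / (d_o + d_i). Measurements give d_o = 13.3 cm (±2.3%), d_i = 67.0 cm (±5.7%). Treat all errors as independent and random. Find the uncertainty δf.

0.237 cm

∂f/∂d_o = (d_i/(d_o+d_i))² = 0.696;  ∂f/∂d_i = (d_o/(d_o+d_i))² = 0.0274
δf = √((∂f/∂d_o · δd_o)² + (∂f/∂d_i · δd_i)²) = √(0.0454 + 0.0110) = 0.237 cm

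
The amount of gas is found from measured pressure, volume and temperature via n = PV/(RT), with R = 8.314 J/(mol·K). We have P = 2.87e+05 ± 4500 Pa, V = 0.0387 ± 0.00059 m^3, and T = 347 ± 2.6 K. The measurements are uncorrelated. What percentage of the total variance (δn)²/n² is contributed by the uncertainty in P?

46.0%

(δn/n)² = (1·δP/P)² + (1·δV/V)² + (-1·δT/T)²
  P term: (1×0.0157)² = 0.000246
  V term: (1×0.0152)² = 0.000232
  T term: (-1×0.00749)² = 5.61e-05
Total = 0.000534. Share from P = 0.000246/0.000534 = 0.460.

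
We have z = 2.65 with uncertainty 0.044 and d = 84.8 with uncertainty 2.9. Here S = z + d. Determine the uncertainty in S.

Sums and differences: (δS)² = Σ (cᵢ δxᵢ)².
  (δz)² = 0.00194;  (δd)² = 8.41
δS = √(8.41) = 2.90

2.90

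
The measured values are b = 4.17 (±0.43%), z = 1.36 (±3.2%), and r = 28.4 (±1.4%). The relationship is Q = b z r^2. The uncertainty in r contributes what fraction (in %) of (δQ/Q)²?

(δQ/Q)² = (1·δb/b)² + (1·δz/z)² + (2·δr/r)²
  b term: (1×0.00430)² = 1.85e-05
  z term: (1×0.0320)² = 0.00102
  r term: (2×0.0140)² = 0.000784
Total = 0.00183. Share from r = 0.000784/0.00183 = 0.429.

42.9%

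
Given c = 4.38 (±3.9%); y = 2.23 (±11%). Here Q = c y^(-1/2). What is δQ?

Products/powers → add relative errors in quadrature, weighted by exponent:
  (1·δc/c)² = (1×0.0390)² = 0.00152;  (−½·δy/y)² = (-0.5×0.110)² = 0.00302
δQ/Q = √(0.00455) = 0.0674
Q = 2.93, so δQ = 0.0674 × 2.93 = 0.198.

0.198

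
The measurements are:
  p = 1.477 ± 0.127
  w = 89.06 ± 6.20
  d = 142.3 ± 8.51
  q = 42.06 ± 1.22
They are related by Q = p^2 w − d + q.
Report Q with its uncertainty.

Let h = p^2·w = 194.3. δh/h = √((2·δp/p)² + (1·δw/w)²) = √(0.0296 + 0.00485) = 0.186, so δh = 36.0.
Q = h − d + q: δQ = √(δh² + δd² + δq²) = √(1300 + 72.4 + 1.49) = 37.1
Q = 94.05.

94.05 ± 37.1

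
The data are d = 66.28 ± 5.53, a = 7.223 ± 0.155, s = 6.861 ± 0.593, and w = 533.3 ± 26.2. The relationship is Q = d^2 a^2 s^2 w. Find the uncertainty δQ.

Products/powers → add relative errors in quadrature, weighted by exponent:
  (2·δd/d)² = (2×0.0834)² = 0.0278;  (2·δa/a)² = (2×0.0215)² = 0.00184;  (2·δs/s)² = (2×0.0864)² = 0.0299;  (1·δw/w)² = (1×0.0491)² = 0.00241
δQ/Q = √(0.0620) = 0.249
Q = 5.754e+09, so δQ = 0.249 × 5.754e+09 = 1.43e+09.

1.43e+09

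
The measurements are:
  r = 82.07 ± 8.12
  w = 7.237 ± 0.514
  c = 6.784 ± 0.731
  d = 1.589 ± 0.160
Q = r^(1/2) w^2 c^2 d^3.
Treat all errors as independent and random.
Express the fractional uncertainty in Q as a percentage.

40.0%

Each factor contributes (exponent × relative error)² to (δQ/Q)²:
  (½·δr/r)² = (0.5×0.0989)² = 0.00245;  (2·δw/w)² = (2×0.0710)² = 0.0202;  (2·δc/c)² = (2×0.108)² = 0.0464;  (3·δd/d)² = (3×0.101)² = 0.0913
δQ/Q = √(0.160) = 0.400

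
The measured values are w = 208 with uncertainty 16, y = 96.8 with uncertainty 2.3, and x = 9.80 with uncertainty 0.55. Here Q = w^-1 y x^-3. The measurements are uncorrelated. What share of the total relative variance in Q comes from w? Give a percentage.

(δQ/Q)² = (-1·δw/w)² + (1·δy/y)² + (-3·δx/x)²
  w term: (-1×0.0769)² = 0.00592
  y term: (1×0.0238)² = 0.000565
  x term: (-3×0.0561)² = 0.0283
Total = 0.0348. Share from w = 0.00592/0.0348 = 0.170.

17.0%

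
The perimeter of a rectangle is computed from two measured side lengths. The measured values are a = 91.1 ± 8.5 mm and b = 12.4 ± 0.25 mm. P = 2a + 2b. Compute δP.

17.0 mm

Sums and differences: (δP)² = Σ (cᵢ δxᵢ)².
  (2·δa)² = 289;  (2·δb)² = 0.250
δP = √(289) = 17.0 mm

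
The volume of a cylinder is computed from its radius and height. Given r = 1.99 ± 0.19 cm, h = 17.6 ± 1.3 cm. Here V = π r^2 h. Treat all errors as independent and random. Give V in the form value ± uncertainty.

Since V is a product/quotient, work with relative uncertainties:
  (2·δr/r)² = (2×0.0955)² = 0.0365;  (1·δh/h)² = (1×0.0739)² = 0.00546
δV/V = √(0.0419) = 0.205
V = 219 cm^3, so δV = 0.205 × 219 = 44.8 cm^3.

219 ± 44.8 cm^3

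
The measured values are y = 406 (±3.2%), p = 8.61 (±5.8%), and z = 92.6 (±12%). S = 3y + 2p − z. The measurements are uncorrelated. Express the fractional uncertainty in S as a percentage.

For a sum/difference, combine absolute errors in quadrature:
  (3·δy)² = 1520;  (2·δp)² = 0.998;  (δz)² = 123
δS = √(1640) = 40.5
S = 1140, so δS/S = 40.5/1140 = 0.0355.

3.55%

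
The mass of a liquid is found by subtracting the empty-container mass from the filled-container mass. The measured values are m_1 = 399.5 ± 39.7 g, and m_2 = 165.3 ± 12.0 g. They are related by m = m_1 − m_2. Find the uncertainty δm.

41.5 g

m is a linear combination, so absolute uncertainties add in quadrature:
  (δm_1)² = 1580;  (δm_2)² = 144
δm = √(1720) = 41.5 g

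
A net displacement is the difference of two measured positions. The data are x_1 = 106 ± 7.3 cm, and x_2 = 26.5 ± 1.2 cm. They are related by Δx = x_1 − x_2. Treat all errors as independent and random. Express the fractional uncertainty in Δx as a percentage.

9.31%

Sums and differences: (δΔx)² = Σ (cᵢ δxᵢ)².
  (δx_1)² = 53.3;  (δx_2)² = 1.44
δΔx = √(54.7) = 7.40 cm
Δx = 79.5 cm, so δΔx/Δx = 7.40/79.5 = 0.0931.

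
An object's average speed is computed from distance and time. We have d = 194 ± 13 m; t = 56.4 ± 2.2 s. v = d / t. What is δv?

Each factor contributes (exponent × relative error)² to (δv/v)²:
  (1·δd/d)² = (1×0.0670)² = 0.00449;  (-1·δt/t)² = (-1×0.0390)² = 0.00152
δv/v = √(0.00601) = 0.0775
v = 3.44 m/s, so δv = 0.0775 × 3.44 = 0.267 m/s.

0.267 m/s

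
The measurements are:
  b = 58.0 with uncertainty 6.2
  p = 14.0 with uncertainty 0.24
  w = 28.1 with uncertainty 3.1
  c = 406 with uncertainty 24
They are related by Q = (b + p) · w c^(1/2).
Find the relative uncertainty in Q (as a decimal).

Let u = b + p = 72.0. δu = √(δb² + δp²) = √(38.4 + 0.0576) = 6.20, so δu/u = 0.0862.
Q is then a monomial in u, w, c:
δQ/Q = √((δu/u)² + (1·δw/w)² + (½·δc/c)²) = √(0.00743 + 0.0122 + 0.000874) = 0.143

0.143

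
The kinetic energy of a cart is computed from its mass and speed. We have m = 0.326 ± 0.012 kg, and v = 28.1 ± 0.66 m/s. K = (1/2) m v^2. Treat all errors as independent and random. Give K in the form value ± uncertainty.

Each factor contributes (exponent × relative error)² to (δK/K)²:
  (1·δm/m)² = (1×0.0368)² = 0.00135;  (2·δv/v)² = (2×0.0235)² = 0.00221
δK/K = √(0.00356) = 0.0597
K = 129 J, so δK = 0.0597 × 129 = 7.68 J.

129 ± 7.68 J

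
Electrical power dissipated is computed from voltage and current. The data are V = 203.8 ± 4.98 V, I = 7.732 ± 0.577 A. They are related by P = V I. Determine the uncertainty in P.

P is a product of powers, so relative uncertainties combine in quadrature:
  (1·δV/V)² = (1×0.0244)² = 0.000597;  (1·δI/I)² = (1×0.0746)² = 0.00557
δP/P = √(0.00617) = 0.0785
P = 1576 W, so δP = 0.0785 × 1576 = 124 W.

124 W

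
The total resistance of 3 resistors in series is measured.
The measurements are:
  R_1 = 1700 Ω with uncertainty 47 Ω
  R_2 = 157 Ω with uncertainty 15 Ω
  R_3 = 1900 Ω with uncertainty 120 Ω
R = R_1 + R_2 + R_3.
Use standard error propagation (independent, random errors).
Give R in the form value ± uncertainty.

R is a linear combination, so absolute uncertainties add in quadrature:
  (δR_1)² = 2210;  (δR_2)² = 225;  (δR_3)² = 14400
δR = √(16800) = 130 Ω
R = 3760 Ω.

3760 ± 130 Ω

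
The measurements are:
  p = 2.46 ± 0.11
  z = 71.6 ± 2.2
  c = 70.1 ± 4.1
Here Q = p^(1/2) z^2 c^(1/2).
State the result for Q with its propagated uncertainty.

For a monomial Q ∝ p^(1/2), z^2, c^(1/2), fractional errors add in quadrature:
  (½·δp/p)² = (0.5×0.0447)² = 0.000500;  (2·δz/z)² = (2×0.0307)² = 0.00378;  (½·δc/c)² = (0.5×0.0585)² = 0.000855
δQ/Q = √(0.00513) = 0.0716
Q = 67300, so δQ = 0.0716 × 67300 = 4820.

67300 ± 4820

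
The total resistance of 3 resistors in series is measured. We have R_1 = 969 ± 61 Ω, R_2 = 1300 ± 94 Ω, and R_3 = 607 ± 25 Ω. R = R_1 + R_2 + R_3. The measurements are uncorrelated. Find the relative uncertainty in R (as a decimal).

Absolute uncertainties add in quadrature for a linear combination:
  (δR_1)² = 3720;  (δR_2)² = 8840;  (δR_3)² = 625
δR = √(13200) = 115 Ω
R = 2880 Ω, so δR/R = 115/2880 = 0.0399.

0.0399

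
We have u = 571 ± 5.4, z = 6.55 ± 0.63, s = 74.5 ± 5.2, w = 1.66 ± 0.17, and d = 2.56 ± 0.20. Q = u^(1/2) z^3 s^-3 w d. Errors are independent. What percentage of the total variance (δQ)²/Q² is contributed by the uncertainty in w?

7.30%

(δQ/Q)² = (½·δu/u)² + (3·δz/z)² + (-3·δs/s)² + (1·δw/w)² + (1·δd/d)²
  u term: (0.5×0.00946)² = 2.24e-05
  z term: (3×0.0962)² = 0.0833
  s term: (-3×0.0698)² = 0.0438
  w term: (1×0.102)² = 0.0105
  d term: (1×0.0781)² = 0.00610
Total = 0.144. Share from w = 0.0105/0.144 = 0.0730.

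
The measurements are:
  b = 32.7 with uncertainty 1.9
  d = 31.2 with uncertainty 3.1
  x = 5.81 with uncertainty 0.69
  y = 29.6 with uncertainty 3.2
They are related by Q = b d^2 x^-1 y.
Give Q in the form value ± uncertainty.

(1.62 ± 0.425) × 10^5

For a monomial Q ∝ b, d^2, x^-1, y, fractional errors add in quadrature:
  (1·δb/b)² = (1×0.0581)² = 0.00338;  (2·δd/d)² = (2×0.0994)² = 0.0395;  (-1·δx/x)² = (-1×0.119)² = 0.0141;  (1·δy/y)² = (1×0.108)² = 0.0117
δQ/Q = √(0.0687) = 0.262
Q = 1.62e+05, so δQ = 0.262 × 1.62e+05 = 42500.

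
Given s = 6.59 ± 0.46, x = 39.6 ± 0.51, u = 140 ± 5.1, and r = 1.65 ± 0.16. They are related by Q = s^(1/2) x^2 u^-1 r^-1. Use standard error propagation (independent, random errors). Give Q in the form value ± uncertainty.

17.4 ± 1.96

Since Q is a product/quotient, work with relative uncertainties:
  (½·δs/s)² = (0.5×0.0698)² = 0.00122;  (2·δx/x)² = (2×0.0129)² = 0.000663;  (-1·δu/u)² = (-1×0.0364)² = 0.00133;  (-1·δr/r)² = (-1×0.0970)² = 0.00940
δQ/Q = √(0.0126) = 0.112
Q = 17.4, so δQ = 0.112 × 17.4 = 1.96.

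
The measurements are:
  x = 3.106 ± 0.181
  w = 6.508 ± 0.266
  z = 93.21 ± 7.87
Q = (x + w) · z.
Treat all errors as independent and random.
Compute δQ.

81.4

Let u = x + w = 9.614. δu = √(δx² + δw²) = √(0.0328 + 0.0708) = 0.322, so δu/u = 0.0335.
Q is then a monomial in u, z:
δQ/Q = √((δu/u)² + (1·δz/z)²) = √(0.00112 + 0.00713) = 0.0908
Q = 896.1, so δQ = 0.0908 × 896.1 = 81.4.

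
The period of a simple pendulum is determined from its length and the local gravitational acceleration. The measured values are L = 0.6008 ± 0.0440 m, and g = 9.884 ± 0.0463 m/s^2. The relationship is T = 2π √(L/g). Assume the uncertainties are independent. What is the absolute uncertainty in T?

Products/powers → add relative errors in quadrature, weighted by exponent:
  (½·δL/L)² = (0.5×0.0732)² = 0.00134;  (−½·δg/g)² = (-0.5×0.00468)² = 5.49e-06
δT/T = √(0.00135) = 0.0367
T = 1.549 s, so δT = 0.0367 × 1.549 = 0.0568 s.

0.0568 s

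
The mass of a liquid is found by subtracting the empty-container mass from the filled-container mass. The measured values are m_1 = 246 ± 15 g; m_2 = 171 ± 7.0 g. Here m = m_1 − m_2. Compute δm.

16.6 g

For a sum/difference, combine absolute errors in quadrature:
  (δm_1)² = 225;  (δm_2)² = 49.0
δm = √(274) = 16.6 g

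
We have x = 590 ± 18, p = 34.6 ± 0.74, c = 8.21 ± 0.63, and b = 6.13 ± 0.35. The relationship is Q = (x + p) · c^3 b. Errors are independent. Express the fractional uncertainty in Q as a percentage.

23.9%

Let u = x + p = 625. δu = √(δx² + δp²) = √(324 + 0.548) = 18.0, so δu/u = 0.0288.
Q is then a monomial in u, c, b:
δQ/Q = √((δu/u)² + (3·δc/c)² + (1·δb/b)²) = √(0.000832 + 0.0530 + 0.00326) = 0.239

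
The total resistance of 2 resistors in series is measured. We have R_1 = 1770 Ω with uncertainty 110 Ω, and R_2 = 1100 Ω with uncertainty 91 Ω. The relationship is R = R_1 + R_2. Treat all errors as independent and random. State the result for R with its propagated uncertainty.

For a sum/difference, combine absolute errors in quadrature:
  (δR_1)² = 12100;  (δR_2)² = 8280
δR = √(20400) = 143 Ω
R = 2870 Ω.

2870 ± 143 Ω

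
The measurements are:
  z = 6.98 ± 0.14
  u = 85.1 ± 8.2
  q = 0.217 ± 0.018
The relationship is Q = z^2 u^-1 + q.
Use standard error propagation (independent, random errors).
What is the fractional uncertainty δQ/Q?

Let p = z^2·u^-1 = 0.573. δp/p = √((2·δz/z)² + (-1·δu/u)²) = √(0.00161 + 0.00928) = 0.104, so δp = 0.0598.
Q = p + q: δQ = √(δp² + δq²) = √(0.00357 + 0.000324) = 0.0624
Q = 0.790, so δQ/Q = 0.0624/0.790 = 0.0790.

0.0790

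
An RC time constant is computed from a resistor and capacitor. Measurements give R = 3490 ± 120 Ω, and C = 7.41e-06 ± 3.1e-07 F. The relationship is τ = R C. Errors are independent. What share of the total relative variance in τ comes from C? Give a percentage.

(δτ/τ)² = (1·δR/R)² + (1·δC/C)²
  R term: (1×0.0344)² = 0.00118
  C term: (1×0.0418)² = 0.00175
Total = 0.00293. Share from C = 0.00175/0.00293 = 0.597.

59.7%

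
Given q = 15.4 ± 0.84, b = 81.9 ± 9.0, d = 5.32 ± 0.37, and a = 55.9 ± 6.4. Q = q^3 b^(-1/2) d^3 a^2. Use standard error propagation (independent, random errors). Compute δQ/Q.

Each factor contributes (exponent × relative error)² to (δQ/Q)²:
  (3·δq/q)² = (3×0.0545)² = 0.0268;  (−½·δb/b)² = (-0.5×0.110)² = 0.00302;  (3·δd/d)² = (3×0.0695)² = 0.0435;  (2·δa/a)² = (2×0.114)² = 0.0524
δQ/Q = √(0.126) = 0.355

0.355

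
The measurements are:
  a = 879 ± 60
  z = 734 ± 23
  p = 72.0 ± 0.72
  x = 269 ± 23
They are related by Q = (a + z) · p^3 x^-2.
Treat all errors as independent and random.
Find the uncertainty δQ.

1480

Let u = a + z = 1610. δu = √(δa² + δz²) = √(3600 + 529) = 64.3, so δu/u = 0.0398.
Q is then a monomial in u, p, x:
δQ/Q = √((δu/u)² + (3·δp/p)² + (-2·δx/x)²) = √(0.00159 + 0.000900 + 0.0292) = 0.178
Q = 8320, so δQ = 0.178 × 8320 = 1480.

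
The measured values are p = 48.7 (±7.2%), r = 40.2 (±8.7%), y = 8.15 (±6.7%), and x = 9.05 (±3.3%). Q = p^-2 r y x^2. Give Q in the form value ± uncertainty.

Each factor contributes (exponent × relative error)² to (δQ/Q)²:
  (-2·δp/p)² = (-2×0.0720)² = 0.0207;  (1·δr/r)² = (1×0.0870)² = 0.00757;  (1·δy/y)² = (1×0.0670)² = 0.00449;  (2·δx/x)² = (2×0.0330)² = 0.00436
δQ/Q = √(0.0372) = 0.193
Q = 11.3, so δQ = 0.193 × 11.3 = 2.18.

11.3 ± 2.18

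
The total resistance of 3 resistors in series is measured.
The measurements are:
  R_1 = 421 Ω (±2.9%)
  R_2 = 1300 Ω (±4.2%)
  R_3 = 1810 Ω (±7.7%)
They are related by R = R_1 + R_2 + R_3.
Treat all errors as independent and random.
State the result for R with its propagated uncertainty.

Sums and differences: (δR)² = Σ (cᵢ δxᵢ)².
  (δR_1)² = 149;  (δR_2)² = 2980;  (δR_3)² = 19400
δR = √(22600) = 150 Ω
R = 3530 Ω.

3530 ± 150 Ω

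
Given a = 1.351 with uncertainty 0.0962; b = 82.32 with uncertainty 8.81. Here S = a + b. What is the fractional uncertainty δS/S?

0.105

Absolute uncertainties add in quadrature for a linear combination:
  (δa)² = 0.00925;  (δb)² = 77.6
δS = √(77.6) = 8.81
S = 83.67, so δS/S = 8.81/83.67 = 0.105.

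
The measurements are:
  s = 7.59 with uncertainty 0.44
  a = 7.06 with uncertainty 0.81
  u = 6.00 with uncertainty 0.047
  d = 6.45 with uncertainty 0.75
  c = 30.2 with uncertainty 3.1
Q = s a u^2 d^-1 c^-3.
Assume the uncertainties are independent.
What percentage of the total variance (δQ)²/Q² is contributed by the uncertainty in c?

(δQ/Q)² = (1·δs/s)² + (1·δa/a)² + (2·δu/u)² + (-1·δd/d)² + (-3·δc/c)²
  s term: (1×0.0580)² = 0.00336
  a term: (1×0.115)² = 0.0132
  u term: (2×0.00783)² = 0.000245
  d term: (-1×0.116)² = 0.0135
  c term: (-3×0.103)² = 0.0948
Total = 0.125. Share from c = 0.0948/0.125 = 0.758.

75.8%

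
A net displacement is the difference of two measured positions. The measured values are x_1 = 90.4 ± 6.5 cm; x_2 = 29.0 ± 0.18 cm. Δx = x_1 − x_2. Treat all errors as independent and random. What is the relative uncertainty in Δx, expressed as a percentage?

10.6%

Δx is a linear combination, so absolute uncertainties add in quadrature:
  (δx_1)² = 42.2;  (δx_2)² = 0.0324
δΔx = √(42.3) = 6.50 cm
Δx = 61.4 cm, so δΔx/Δx = 6.50/61.4 = 0.106.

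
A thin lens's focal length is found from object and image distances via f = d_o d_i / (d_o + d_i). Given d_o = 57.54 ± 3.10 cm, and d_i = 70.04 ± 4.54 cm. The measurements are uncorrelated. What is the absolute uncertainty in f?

1.31 cm

∂f/∂d_o = (d_i/(d_o+d_i))² = 0.301;  ∂f/∂d_i = (d_o/(d_o+d_i))² = 0.203
δf = √((∂f/∂d_o · δd_o)² + (∂f/∂d_i · δd_i)²) = √(0.873 + 0.853) = 1.31 cm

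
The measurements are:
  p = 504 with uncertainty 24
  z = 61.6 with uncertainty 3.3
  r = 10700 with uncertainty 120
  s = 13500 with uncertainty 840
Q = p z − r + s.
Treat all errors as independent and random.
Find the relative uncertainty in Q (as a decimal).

0.0704

Let w = p·z = 31000. δw/w = √((1·δp/p)² + (1·δz/z)²) = √(0.00227 + 0.00287) = 0.0717, so δw = 2230.
Q = w − r + s: δQ = √(δw² + δr² + δs²) = √(4.95e+06 + 14400 + 7.06e+05) = 2380
Q = 33800, so δQ/Q = 2380/33800 = 0.0704.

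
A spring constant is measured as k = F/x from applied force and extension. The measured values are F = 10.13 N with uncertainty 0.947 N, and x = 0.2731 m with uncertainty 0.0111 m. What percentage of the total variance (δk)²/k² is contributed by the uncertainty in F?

84.1%

(δk/k)² = (1·δF/F)² + (-1·δx/x)²
  F term: (1×0.0935)² = 0.00874
  x term: (-1×0.0406)² = 0.00165
Total = 0.0104. Share from F = 0.00874/0.0104 = 0.841.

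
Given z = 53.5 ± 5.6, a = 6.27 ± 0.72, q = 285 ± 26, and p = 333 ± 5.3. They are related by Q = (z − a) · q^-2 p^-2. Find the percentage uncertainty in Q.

Let u = z − a = 47.2. δu = √(δz² + δa²) = √(31.4 + 0.518) = 5.65, so δu/u = 0.120.
Q is then a monomial in u, q, p:
δQ/Q = √((δu/u)² + (-2·δq/q)² + (-2·δp/p)²) = √(0.0143 + 0.0333 + 0.00101) = 0.220

22.0%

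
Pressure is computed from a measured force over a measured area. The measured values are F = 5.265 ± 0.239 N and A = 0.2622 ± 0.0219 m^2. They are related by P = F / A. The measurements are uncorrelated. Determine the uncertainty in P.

1.91 Pa

Relative error in a monomial: (δP/P)² = Σ (nᵢ · δxᵢ/xᵢ)².
  (1·δF/F)² = (1×0.0454)² = 0.00206;  (-1·δA/A)² = (-1×0.0835)² = 0.00698
δP/P = √(0.00904) = 0.0951
P = 20.08 Pa, so δP = 0.0951 × 20.08 = 1.91 Pa.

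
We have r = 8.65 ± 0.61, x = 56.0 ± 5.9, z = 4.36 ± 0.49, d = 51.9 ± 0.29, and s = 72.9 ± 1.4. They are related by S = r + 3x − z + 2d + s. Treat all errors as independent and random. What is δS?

17.8

For a sum/difference, combine absolute errors in quadrature:
  (δr)² = 0.372;  (3·δx)² = 313;  (δz)² = 0.240;  (2·δd)² = 0.336;  (δs)² = 1.96
δS = √(316) = 17.8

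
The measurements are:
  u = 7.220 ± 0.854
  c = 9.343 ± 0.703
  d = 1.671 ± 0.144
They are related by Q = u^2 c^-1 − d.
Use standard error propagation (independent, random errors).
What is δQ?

Let p = u^2·c^-1 = 5.579. δp/p = √((2·δu/u)² + (-1·δc/c)²) = √(0.0560 + 0.00566) = 0.248, so δp = 1.39.
Q = p − d: δQ = √(δp² + δd²) = √(1.92 + 0.0207) = 1.39

1.39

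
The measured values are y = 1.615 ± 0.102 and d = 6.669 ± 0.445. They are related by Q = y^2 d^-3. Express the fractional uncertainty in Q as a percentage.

Relative error in a monomial: (δQ/Q)² = Σ (nᵢ · δxᵢ/xᵢ)².
  (2·δy/y)² = (2×0.0632)² = 0.0160;  (-3·δd/d)² = (-3×0.0667)² = 0.0401
δQ/Q = √(0.0560) = 0.237

23.7%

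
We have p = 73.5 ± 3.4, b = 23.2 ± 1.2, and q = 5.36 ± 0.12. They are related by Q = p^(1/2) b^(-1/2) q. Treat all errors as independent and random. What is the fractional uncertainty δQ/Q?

0.0413

Since Q is a product/quotient, work with relative uncertainties:
  (½·δp/p)² = (0.5×0.0463)² = 0.000535;  (−½·δb/b)² = (-0.5×0.0517)² = 0.000669;  (1·δq/q)² = (1×0.0224)² = 0.000501
δQ/Q = √(0.00171) = 0.0413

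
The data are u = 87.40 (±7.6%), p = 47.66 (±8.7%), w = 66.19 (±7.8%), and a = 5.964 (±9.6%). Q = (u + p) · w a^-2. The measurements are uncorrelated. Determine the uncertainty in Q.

54.1

Let h = u + p = 135.1. δh = √(δu² + δp²) = √(44.1 + 17.2) = 7.83, so δh/h = 0.0580.
Q is then a monomial in h, w, a:
δQ/Q = √((δh/h)² + (1·δw/w)² + (-2·δa/a)²) = √(0.00336 + 0.00608 + 0.0369) = 0.215
Q = 251.3, so δQ = 0.215 × 251.3 = 54.1.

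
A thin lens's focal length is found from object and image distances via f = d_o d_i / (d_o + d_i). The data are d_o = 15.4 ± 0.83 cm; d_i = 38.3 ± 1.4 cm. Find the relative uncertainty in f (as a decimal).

∂f/∂d_o = (d_i/(d_o+d_i))² = 0.509;  ∂f/∂d_i = (d_o/(d_o+d_i))² = 0.0822
δf = √((∂f/∂d_o · δd_o)² + (∂f/∂d_i · δd_i)²) = √(0.178 + 0.0133) = 0.438 cm
f = 11.0 cm, so δf/f = 0.438/11.0 = 0.0398.

0.0398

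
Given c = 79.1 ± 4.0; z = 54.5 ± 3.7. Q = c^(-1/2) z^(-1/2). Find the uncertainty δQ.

0.000645

Since Q is a product/quotient, work with relative uncertainties:
  (−½·δc/c)² = (-0.5×0.0506)² = 0.000639;  (−½·δz/z)² = (-0.5×0.0679)² = 0.00115
δQ/Q = √(0.00179) = 0.0423
Q = 0.0152, so δQ = 0.0423 × 0.0152 = 0.000645.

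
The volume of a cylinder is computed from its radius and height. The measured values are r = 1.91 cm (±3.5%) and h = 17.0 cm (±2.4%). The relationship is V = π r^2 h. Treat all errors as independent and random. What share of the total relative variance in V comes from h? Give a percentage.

10.5%

(δV/V)² = (2·δr/r)² + (1·δh/h)²
  r term: (2×0.0350)² = 0.00490
  h term: (1×0.0240)² = 0.000576
Total = 0.00548. Share from h = 0.000576/0.00548 = 0.105.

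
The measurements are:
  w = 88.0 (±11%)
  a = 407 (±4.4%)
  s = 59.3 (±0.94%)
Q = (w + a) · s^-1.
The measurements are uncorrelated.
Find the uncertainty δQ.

Let u = w + a = 495. δu = √(δw² + δa²) = √(93.7 + 321) = 20.4, so δu/u = 0.0411.
Q is then a monomial in u, s:
δQ/Q = √((δu/u)² + (-1·δs/s)²) = √(0.00169 + 8.84e-05) = 0.0422
Q = 8.35, so δQ = 0.0422 × 8.35 = 0.352.

0.352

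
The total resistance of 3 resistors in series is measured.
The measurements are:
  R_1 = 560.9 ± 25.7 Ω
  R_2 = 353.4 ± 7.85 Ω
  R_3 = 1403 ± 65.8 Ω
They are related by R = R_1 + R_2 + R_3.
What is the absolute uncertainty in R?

R is a linear combination, so absolute uncertainties add in quadrature:
  (δR_1)² = 660;  (δR_2)² = 61.6;  (δR_3)² = 4330
δR = √(5050) = 71.1 Ω

71.1 Ω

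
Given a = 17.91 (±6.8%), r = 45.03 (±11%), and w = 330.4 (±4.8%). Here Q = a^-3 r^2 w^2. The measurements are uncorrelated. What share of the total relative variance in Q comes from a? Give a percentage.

(δQ/Q)² = (-3·δa/a)² + (2·δr/r)² + (2·δw/w)²
  a term: (-3×0.0680)² = 0.0416
  r term: (2×0.110)² = 0.0484
  w term: (2×0.0480)² = 0.00922
Total = 0.0992. Share from a = 0.0416/0.0992 = 0.419.

41.9%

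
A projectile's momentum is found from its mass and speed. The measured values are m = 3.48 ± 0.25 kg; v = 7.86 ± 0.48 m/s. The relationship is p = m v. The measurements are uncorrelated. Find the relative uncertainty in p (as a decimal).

Since p is a product/quotient, work with relative uncertainties:
  (1·δm/m)² = (1×0.0718)² = 0.00516;  (1·δv/v)² = (1×0.0611)² = 0.00373
δp/p = √(0.00889) = 0.0943

0.0943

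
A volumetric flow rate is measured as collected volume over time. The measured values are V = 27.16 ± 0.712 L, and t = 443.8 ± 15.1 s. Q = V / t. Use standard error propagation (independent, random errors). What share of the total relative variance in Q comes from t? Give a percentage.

(δQ/Q)² = (1·δV/V)² + (-1·δt/t)²
  V term: (1×0.0262)² = 0.000687
  t term: (-1×0.0340)² = 0.00116
Total = 0.00184. Share from t = 0.00116/0.00184 = 0.627.

62.7%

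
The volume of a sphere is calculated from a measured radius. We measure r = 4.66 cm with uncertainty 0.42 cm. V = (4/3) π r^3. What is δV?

115 cm^3

V ∝ r^3, so δV/V = |3| · δr/r = 3 × 0.0901 = 0.270.
V = 424 cm^3, so δV = 0.270 × 424 = 115 cm^3.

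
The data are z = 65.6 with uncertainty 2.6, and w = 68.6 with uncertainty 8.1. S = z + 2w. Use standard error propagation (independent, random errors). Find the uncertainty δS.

16.4

Absolute uncertainties add in quadrature for a linear combination:
  (δz)² = 6.76;  (2·δw)² = 262
δS = √(269) = 16.4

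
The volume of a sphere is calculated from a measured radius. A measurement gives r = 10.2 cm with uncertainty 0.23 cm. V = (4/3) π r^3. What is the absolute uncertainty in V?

301 cm^3

V ∝ r^3, so δV/V = |3| · δr/r = 3 × 0.0225 = 0.0676.
V = 4450 cm^3, so δV = 0.0676 × 4450 = 301 cm^3.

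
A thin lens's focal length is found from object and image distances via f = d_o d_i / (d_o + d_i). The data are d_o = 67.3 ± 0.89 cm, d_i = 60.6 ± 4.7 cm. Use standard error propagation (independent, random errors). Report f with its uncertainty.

∂f/∂d_o = (d_i/(d_o+d_i))² = 0.224;  ∂f/∂d_i = (d_o/(d_o+d_i))² = 0.277
δf = √((∂f/∂d_o · δd_o)² + (∂f/∂d_i · δd_i)²) = √(0.0399 + 1.69) = 1.32 cm
f = 31.9 cm.

31.9 ± 1.32 cm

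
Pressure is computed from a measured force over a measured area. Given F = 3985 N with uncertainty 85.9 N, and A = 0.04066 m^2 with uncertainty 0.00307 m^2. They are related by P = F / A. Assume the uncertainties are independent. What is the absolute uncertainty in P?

7700 Pa

For a monomial P ∝ F, A^-1, fractional errors add in quadrature:
  (1·δF/F)² = (1×0.0216)² = 0.000465;  (-1·δA/A)² = (-1×0.0755)² = 0.00570
δP/P = √(0.00617) = 0.0785
P = 98010 Pa, so δP = 0.0785 × 98010 = 7700 Pa.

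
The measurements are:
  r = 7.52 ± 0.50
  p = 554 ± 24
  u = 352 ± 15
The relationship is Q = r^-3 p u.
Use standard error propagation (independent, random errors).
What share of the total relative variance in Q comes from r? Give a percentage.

91.5%

(δQ/Q)² = (-3·δr/r)² + (1·δp/p)² + (1·δu/u)²
  r term: (-3×0.0665)² = 0.0398
  p term: (1×0.0433)² = 0.00188
  u term: (1×0.0426)² = 0.00182
Total = 0.0435. Share from r = 0.0398/0.0435 = 0.915.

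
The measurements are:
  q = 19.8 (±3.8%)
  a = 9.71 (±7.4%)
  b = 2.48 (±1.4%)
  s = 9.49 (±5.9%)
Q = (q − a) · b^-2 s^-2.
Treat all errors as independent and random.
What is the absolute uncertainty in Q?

Let u = q − a = 10.1. δu = √(δq² + δa²) = √(0.566 + 0.516) = 1.04, so δu/u = 0.103.
Q is then a monomial in u, b, s:
δQ/Q = √((δu/u)² + (-2·δb/b)² + (-2·δs/s)²) = √(0.0106 + 0.000784 + 0.0139) = 0.159
Q = 0.0182, so δQ = 0.159 × 0.0182 = 0.00290.

0.00290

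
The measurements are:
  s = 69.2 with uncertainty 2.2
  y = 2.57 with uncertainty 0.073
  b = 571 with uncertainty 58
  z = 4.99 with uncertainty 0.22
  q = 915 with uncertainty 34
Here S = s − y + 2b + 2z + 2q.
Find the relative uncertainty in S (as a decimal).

0.0441

Absolute uncertainties add in quadrature for a linear combination:
  (δs)² = 4.84;  (δy)² = 0.00533;  (2·δb)² = 13500;  (2·δz)² = 0.194;  (2·δq)² = 4620
δS = √(18100) = 134
S = 3050, so δS/S = 134/3050 = 0.0441.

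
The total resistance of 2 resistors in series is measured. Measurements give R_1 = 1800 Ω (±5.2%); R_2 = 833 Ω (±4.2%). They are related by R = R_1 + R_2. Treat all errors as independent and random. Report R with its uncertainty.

Each term contributes (cᵢ δxᵢ)² to (δR)²:
  (δR_1)² = 8760;  (δR_2)² = 1220
δR = √(9980) = 99.9 Ω
R = 2630 Ω.

2630 ± 99.9 Ω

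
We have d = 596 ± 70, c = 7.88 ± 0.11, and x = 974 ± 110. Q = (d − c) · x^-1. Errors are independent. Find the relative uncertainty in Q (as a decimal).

0.164

Let u = d − c = 588. δu = √(δd² + δc²) = √(4900 + 0.0121) = 70.0, so δu/u = 0.119.
Q is then a monomial in u, x:
δQ/Q = √((δu/u)² + (-1·δx/x)²) = √(0.0142 + 0.0128) = 0.164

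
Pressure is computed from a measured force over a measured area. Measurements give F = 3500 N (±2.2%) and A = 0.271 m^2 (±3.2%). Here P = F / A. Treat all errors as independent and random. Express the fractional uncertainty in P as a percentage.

3.88%

Relative error in a monomial: (δP/P)² = Σ (nᵢ · δxᵢ/xᵢ)².
  (1·δF/F)² = (1×0.0220)² = 0.000484;  (-1·δA/A)² = (-1×0.0320)² = 0.00102
δP/P = √(0.00151) = 0.0388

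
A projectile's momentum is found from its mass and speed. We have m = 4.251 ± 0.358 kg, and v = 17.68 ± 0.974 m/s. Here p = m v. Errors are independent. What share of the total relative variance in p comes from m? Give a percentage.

(δp/p)² = (1·δm/m)² + (1·δv/v)²
  m term: (1×0.0842)² = 0.00709
  v term: (1×0.0551)² = 0.00303
Total = 0.0101. Share from m = 0.00709/0.0101 = 0.700.

70.0%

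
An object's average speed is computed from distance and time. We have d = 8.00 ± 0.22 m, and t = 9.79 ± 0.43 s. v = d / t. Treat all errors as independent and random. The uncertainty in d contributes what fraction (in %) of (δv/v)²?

28.2%

(δv/v)² = (1·δd/d)² + (-1·δt/t)²
  d term: (1×0.0275)² = 0.000756
  t term: (-1×0.0439)² = 0.00193
Total = 0.00269. Share from d = 0.000756/0.00269 = 0.282.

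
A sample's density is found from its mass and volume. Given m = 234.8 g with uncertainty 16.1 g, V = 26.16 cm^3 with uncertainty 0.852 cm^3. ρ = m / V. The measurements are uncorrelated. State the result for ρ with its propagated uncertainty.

Products/powers → add relative errors in quadrature, weighted by exponent:
  (1·δm/m)² = (1×0.0686)² = 0.00470;  (-1·δV/V)² = (-1×0.0326)² = 0.00106
δρ/ρ = √(0.00576) = 0.0759
ρ = 8.976 g/cm^3, so δρ = 0.0759 × 8.976 = 0.681 g/cm^3.

8.976 ± 0.681 g/cm^3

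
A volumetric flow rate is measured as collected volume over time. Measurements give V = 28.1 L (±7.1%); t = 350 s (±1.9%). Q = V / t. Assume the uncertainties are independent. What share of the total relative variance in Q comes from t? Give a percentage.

6.68%

(δQ/Q)² = (1·δV/V)² + (-1·δt/t)²
  V term: (1×0.0710)² = 0.00504
  t term: (-1×0.0190)² = 0.000361
Total = 0.00540. Share from t = 0.000361/0.00540 = 0.0668.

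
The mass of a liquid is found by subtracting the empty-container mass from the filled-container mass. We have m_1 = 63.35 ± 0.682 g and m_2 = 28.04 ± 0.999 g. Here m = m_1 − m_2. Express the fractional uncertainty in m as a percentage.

3.43%

Sums and differences: (δm)² = Σ (cᵢ δxᵢ)².
  (δm_1)² = 0.465;  (δm_2)² = 0.998
δm = √(1.46) = 1.21 g
m = 35.31 g, so δm/m = 1.21/35.31 = 0.0343.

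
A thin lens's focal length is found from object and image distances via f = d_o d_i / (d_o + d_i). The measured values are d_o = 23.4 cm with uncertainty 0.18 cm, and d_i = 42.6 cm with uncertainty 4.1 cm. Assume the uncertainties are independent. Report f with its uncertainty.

∂f/∂d_o = (d_i/(d_o+d_i))² = 0.417;  ∂f/∂d_i = (d_o/(d_o+d_i))² = 0.126
δf = √((∂f/∂d_o · δd_o)² + (∂f/∂d_i · δd_i)²) = √(0.00562 + 0.266) = 0.521 cm
f = 15.1 cm.

15.1 ± 0.521 cm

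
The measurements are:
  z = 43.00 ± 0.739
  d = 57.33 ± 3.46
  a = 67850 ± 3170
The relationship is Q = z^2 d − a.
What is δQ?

8020

Let p = z^2·d = 106000. δp/p = √((2·δz/z)² + (1·δd/d)²) = √(0.00118 + 0.00364) = 0.0695, so δp = 7360.
Q = p − a: δQ = √(δp² + δa²) = √(5.42e+07 + 1e+07) = 8020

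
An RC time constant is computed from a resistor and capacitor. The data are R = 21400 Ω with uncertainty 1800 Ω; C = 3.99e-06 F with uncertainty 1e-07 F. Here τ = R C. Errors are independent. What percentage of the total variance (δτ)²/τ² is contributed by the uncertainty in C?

(δτ/τ)² = (1·δR/R)² + (1·δC/C)²
  R term: (1×0.0841)² = 0.00707
  C term: (1×0.0251)² = 0.000628
Total = 0.00770. Share from C = 0.000628/0.00770 = 0.0815.

8.15%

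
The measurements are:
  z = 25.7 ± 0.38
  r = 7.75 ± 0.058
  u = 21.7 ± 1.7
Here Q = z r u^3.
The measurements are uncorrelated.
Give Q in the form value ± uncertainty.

(2.04 ± 0.480) × 10^6

Each factor contributes (exponent × relative error)² to (δQ/Q)²:
  (1·δz/z)² = (1×0.0148)² = 0.000219;  (1·δr/r)² = (1×0.00748)² = 5.6e-05;  (3·δu/u)² = (3×0.0783)² = 0.0552
δQ/Q = √(0.0555) = 0.236
Q = 2.04e+06, so δQ = 0.236 × 2.04e+06 = 4.8e+05.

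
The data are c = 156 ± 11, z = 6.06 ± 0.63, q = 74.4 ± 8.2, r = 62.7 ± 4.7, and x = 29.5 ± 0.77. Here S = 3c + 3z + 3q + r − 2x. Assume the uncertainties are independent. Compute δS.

41.5

Absolute uncertainties add in quadrature for a linear combination:
  (3·δc)² = 1090;  (3·δz)² = 3.57;  (3·δq)² = 605;  (δr)² = 22.1;  (2·δx)² = 2.37
δS = √(1720) = 41.5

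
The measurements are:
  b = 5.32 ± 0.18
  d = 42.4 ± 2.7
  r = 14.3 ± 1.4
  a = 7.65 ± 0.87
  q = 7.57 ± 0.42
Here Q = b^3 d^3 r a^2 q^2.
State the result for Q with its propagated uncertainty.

Products/powers → add relative errors in quadrature, weighted by exponent:
  (3·δb/b)² = (3×0.0338)² = 0.0103;  (3·δd/d)² = (3×0.0637)² = 0.0365;  (1·δr/r)² = (1×0.0979)² = 0.00958;  (2·δa/a)² = (2×0.114)² = 0.0517;  (2·δq/q)² = (2×0.0555)² = 0.0123
δQ/Q = √(0.120) = 0.347
Q = 5.5e+11, so δQ = 0.347 × 5.5e+11 = 1.91e+11.

(5.50 ± 1.91) × 10^11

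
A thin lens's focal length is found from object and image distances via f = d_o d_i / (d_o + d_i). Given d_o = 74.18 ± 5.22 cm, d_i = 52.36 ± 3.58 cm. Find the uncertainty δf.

∂f/∂d_o = (d_i/(d_o+d_i))² = 0.171;  ∂f/∂d_i = (d_o/(d_o+d_i))² = 0.344
δf = √((∂f/∂d_o · δd_o)² + (∂f/∂d_i · δd_i)²) = √(0.799 + 1.51) = 1.52 cm

1.52 cm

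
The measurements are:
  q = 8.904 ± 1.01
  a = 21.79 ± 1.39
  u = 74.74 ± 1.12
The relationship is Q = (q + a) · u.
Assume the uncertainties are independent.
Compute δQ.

133

Let w = q + a = 30.69. δw = √(δq² + δa²) = √(1.02 + 1.93) = 1.72, so δw/w = 0.0560.
Q is then a monomial in w, u:
δQ/Q = √((δw/w)² + (1·δu/u)²) = √(0.00313 + 0.000225) = 0.0579
Q = 2294, so δQ = 0.0579 × 2294 = 133.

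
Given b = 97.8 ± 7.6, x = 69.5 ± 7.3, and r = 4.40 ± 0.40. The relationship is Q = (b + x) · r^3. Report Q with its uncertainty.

Let u = b + x = 167. δu = √(δb² + δx²) = √(57.8 + 53.3) = 10.5, so δu/u = 0.0630.
Q is then a monomial in u, r:
δQ/Q = √((δu/u)² + (3·δr/r)²) = √(0.00397 + 0.0744) = 0.280
Q = 14300, so δQ = 0.280 × 14300 = 3990.

14300 ± 3990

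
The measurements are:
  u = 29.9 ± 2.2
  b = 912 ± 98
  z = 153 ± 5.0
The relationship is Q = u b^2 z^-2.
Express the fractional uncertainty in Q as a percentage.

23.6%

Products/powers → add relative errors in quadrature, weighted by exponent:
  (1·δu/u)² = (1×0.0736)² = 0.00541;  (2·δb/b)² = (2×0.107)² = 0.0462;  (-2·δz/z)² = (-2×0.0327)² = 0.00427
δQ/Q = √(0.0559) = 0.236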